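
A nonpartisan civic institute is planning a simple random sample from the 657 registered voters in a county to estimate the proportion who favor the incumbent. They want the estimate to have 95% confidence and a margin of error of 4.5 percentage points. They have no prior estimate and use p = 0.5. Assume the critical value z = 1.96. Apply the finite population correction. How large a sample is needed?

276

Unadjusted: n₀ = 1.96² × 0.50 × 0.50 / 0.045² ≈ 474.27, so n₀ = 475.
Finite population correction with N = 657: n = n₀ / (1 + (n₀−1)/N) = 475 / (1 + 474/657) = 475 / 1.7215 ≈ 275.93.
Rounding up, n = 276.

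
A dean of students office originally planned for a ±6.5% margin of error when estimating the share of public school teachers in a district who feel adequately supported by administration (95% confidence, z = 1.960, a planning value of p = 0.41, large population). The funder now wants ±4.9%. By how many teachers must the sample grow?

At ±6.5%: n = 1.960² × 0.2419 / 0.065² ≈ 219.95 → 220.
At ±4.9%: n = 1.960² × 0.2419 / 0.049² ≈ 387.04 → 388.
Additional respondents: 388 − 220 = 168.

168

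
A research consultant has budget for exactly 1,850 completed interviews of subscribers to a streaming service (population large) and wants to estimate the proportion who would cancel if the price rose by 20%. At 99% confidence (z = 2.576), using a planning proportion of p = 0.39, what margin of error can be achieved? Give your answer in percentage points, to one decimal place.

2.9

SE(p̂) = √[p(1−p)/n] = √[0.2379/1850] = 0.01134.
E = z × SE = 2.576 × 0.01134 = 0.02921, or 2.9 percentage points.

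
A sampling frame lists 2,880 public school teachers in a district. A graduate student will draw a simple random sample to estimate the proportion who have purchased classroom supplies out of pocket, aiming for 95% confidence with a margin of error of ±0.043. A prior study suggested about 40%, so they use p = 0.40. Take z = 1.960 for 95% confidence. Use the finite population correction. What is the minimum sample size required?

Unadjusted: n₀ = 1.960² × 0.40 × 0.60 / 0.043² ≈ 498.64, so n₀ = 499.
Finite population correction with N = 2,880: n = n₀ / (1 + (n₀−1)/N) = 499 / (1 + 498/2880) = 499 / 1.1729 ≈ 425.44.
Rounding up, n = 426.

426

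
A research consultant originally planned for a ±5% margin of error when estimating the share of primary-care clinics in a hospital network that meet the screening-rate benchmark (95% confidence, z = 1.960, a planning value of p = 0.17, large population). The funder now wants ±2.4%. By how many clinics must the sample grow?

725

At ±5%: n = 1.960² × 0.1411 / 0.050² ≈ 216.82 → 217.
At ±2.4%: n = 1.960² × 0.1411 / 0.024² ≈ 941.06 → 942.
Additional respondents: 942 − 217 = 725.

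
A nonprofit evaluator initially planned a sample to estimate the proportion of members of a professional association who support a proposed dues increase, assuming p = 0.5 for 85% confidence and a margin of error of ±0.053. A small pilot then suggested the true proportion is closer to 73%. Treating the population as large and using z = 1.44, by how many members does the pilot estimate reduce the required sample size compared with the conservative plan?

Conservative (p = 0.5): n = 1.44² × 0.25 / 0.053² ≈ 184.55 → 185.
Using p = 0.73: p(1−p) = 0.1971, so n = 1.44² × 0.1971 / 0.053² ≈ 145.50 → 146.
Reduction: 185 − 146 = 39.

39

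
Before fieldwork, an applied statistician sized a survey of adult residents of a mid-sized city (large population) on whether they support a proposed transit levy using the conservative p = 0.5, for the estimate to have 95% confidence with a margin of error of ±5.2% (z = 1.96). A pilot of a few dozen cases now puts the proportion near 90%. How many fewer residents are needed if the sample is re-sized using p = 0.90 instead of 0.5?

228

Conservative (p = 0.5): n = 1.96² × 0.25 / 0.052² ≈ 355.18 → 356.
Using p = 0.90: p(1−p) = 0.0900, so n = 1.96² × 0.0900 / 0.052² ≈ 127.86 → 128.
Reduction: 356 − 128 = 228.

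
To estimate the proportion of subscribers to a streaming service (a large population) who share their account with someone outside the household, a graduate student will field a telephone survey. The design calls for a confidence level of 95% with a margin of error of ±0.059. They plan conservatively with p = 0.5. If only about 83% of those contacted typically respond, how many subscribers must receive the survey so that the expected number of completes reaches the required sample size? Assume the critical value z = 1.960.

333

Completed interviews needed: n₀ = 1.960² × 0.2500 / 0.059² ≈ 275.90 → 276.
At an 83% response rate, contacts needed = 276 / 0.83 ≈ 332.53 → 333.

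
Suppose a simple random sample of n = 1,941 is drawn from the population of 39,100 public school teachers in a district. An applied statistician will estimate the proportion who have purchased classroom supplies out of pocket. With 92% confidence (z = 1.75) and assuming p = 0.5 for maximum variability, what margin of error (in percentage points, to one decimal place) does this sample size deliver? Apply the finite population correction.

1.9

Finite-population factor: (N−n)/(N−1) = (39100−1941)/(39100−1) = 0.9504.
SE(p̂) = √[p(1−p)/n · (N−n)/(N−1)] = √[0.2500/1941 × 0.9504] = 0.01106.
E = z × SE = 1.75 × 0.01106 = 0.01936 ≈ 1.9 percentage points.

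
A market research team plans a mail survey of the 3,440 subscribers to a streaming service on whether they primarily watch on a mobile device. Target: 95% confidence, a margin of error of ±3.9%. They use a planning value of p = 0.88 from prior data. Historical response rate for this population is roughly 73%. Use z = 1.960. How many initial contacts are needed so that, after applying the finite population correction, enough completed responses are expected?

340

Completed interviews needed (unadjusted): n₀ = 1.960² × 0.1056 / 0.039² ≈ 266.71 → 267.
FPC for N = 3,440: n = 267 / (1 + 266/3440) = 267 / 1.0773 ≈ 247.84 → 248.
At a 73% response rate, contacts needed = 248 / 0.73 ≈ 339.73 → 340.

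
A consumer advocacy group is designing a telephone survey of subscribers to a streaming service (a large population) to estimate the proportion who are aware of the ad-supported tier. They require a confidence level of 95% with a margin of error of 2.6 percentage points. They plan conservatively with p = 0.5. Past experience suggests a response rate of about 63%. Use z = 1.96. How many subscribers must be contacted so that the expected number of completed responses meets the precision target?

2256

Completed interviews needed: n₀ = 1.96² × 0.2500 / 0.026² ≈ 1420.71 → 1421.
At a 63% response rate, contacts needed = 1421 / 0.63 ≈ 2255.56 → 2256.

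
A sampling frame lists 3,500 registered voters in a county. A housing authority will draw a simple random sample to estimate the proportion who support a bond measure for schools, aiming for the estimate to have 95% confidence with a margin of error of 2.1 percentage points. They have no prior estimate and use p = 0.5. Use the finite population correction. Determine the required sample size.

For 95% confidence, z = 1.960.
Unadjusted: n₀ = 1.960² × 0.50 × 0.50 / 0.021² ≈ 2177.78, so n₀ = 2178.
Finite population correction with N = 3,500: n = n₀ / (1 + (n₀−1)/N) = 2178 / (1 + 2177/3500) = 2178 / 1.6220 ≈ 1342.79.
Rounding up, n = 1343.

1343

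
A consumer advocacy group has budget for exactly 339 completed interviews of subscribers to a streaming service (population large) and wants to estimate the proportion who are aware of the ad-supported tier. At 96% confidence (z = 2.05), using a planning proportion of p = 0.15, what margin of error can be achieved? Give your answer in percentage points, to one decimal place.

SE(p̂) = √[p(1−p)/n] = √[0.1275/339] = 0.01939.
E = z × SE = 2.05 × 0.01939 = 0.03976, or 4.0 percentage points.

4.0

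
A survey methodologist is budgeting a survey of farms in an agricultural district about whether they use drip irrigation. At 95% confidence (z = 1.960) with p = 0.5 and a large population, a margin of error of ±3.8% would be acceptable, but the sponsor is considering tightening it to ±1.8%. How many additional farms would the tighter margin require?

2299

At ±3.8%: n = 1.960² × 0.2500 / 0.038² ≈ 665.10 → 666.
At ±1.8%: n = 1.960² × 0.2500 / 0.018² ≈ 2964.20 → 2965.
Additional respondents: 2965 − 666 = 2299.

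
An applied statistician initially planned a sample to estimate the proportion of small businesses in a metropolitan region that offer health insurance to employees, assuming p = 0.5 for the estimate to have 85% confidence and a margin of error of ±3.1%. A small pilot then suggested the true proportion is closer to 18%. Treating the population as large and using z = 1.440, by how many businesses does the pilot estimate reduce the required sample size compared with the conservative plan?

221

Conservative (p = 0.5): n = 1.440² × 0.25 / 0.031² ≈ 539.44 → 540.
Using p = 0.18: p(1−p) = 0.1476, so n = 1.440² × 0.1476 / 0.031² ≈ 318.48 → 319.
Reduction: 540 − 319 = 221.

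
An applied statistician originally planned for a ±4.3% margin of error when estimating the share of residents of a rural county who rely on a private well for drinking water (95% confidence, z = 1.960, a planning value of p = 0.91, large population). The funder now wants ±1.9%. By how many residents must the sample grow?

At ±4.3%: n = 1.960² × 0.0819 / 0.043² ≈ 170.16 → 171.
At ±1.9%: n = 1.960² × 0.0819 / 0.019² ≈ 871.54 → 872.
Additional respondents: 872 − 171 = 701.

701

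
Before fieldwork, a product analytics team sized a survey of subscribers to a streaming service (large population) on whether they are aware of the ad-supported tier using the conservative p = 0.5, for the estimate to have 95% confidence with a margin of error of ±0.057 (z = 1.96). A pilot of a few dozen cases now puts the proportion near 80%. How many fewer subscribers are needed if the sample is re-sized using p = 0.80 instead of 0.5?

106

Conservative (p = 0.5): n = 1.96² × 0.25 / 0.057² ≈ 295.60 → 296.
Using p = 0.80: p(1−p) = 0.1600, so n = 1.96² × 0.1600 / 0.057² ≈ 189.18 → 190.
Reduction: 296 − 190 = 106.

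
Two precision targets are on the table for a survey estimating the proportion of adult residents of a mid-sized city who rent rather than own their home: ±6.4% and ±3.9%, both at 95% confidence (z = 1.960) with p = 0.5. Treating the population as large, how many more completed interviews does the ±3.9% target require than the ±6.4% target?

397

At ±6.4%: n = 1.960² × 0.2500 / 0.064² ≈ 234.47 → 235.
At ±3.9%: n = 1.960² × 0.2500 / 0.039² ≈ 631.43 → 632.
Additional respondents: 632 − 235 = 397.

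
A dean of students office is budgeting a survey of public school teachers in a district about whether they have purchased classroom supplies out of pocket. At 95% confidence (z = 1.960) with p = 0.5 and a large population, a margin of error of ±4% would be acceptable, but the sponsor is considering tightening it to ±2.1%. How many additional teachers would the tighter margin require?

1577

At ±4%: n = 1.960² × 0.2500 / 0.040² ≈ 600.25 → 601.
At ±2.1%: n = 1.960² × 0.2500 / 0.021² ≈ 2177.78 → 2178.
Additional respondents: 2178 − 601 = 1577.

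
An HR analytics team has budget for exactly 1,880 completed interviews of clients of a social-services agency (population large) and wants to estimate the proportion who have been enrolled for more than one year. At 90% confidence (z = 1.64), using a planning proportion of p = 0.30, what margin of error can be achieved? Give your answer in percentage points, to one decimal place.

1.7

SE(p̂) = √[p(1−p)/n] = √[0.2100/1880] = 0.01057.
E = z × SE = 1.64 × 0.01057 = 0.01733, or 1.7 percentage points.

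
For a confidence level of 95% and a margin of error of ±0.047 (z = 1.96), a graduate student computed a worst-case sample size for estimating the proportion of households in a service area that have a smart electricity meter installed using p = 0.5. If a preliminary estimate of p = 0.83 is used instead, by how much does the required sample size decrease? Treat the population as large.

189

Conservative (p = 0.5): n = 1.96² × 0.25 / 0.047² ≈ 434.77 → 435.
Using p = 0.83: p(1−p) = 0.1411, so n = 1.96² × 0.1411 / 0.047² ≈ 245.38 → 246.
Reduction: 435 − 246 = 189.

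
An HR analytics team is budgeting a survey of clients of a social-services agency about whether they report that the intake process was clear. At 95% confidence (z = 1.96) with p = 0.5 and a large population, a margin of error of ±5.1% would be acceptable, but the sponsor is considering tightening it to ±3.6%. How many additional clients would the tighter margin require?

At ±5.1%: n = 1.96² × 0.2500 / 0.051² ≈ 369.24 → 370.
At ±3.6%: n = 1.96² × 0.2500 / 0.036² ≈ 741.05 → 742.
Additional respondents: 742 − 370 = 372.

372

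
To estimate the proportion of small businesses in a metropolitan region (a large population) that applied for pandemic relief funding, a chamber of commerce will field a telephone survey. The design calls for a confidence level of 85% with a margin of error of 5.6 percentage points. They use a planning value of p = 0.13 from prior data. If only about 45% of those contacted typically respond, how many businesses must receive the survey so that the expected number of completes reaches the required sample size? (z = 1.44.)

167

Completed interviews needed: n₀ = 1.44² × 0.1131 / 0.056² ≈ 74.78 → 75.
At a 45% response rate, contacts needed = 75 / 0.45 ≈ 166.67 → 167.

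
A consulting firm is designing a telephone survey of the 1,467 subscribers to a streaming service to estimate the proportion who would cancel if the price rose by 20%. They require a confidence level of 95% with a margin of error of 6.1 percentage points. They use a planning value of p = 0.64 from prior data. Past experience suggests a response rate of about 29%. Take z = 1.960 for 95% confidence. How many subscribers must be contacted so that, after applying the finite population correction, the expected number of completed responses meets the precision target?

Completed interviews needed (unadjusted): n₀ = 1.960² × 0.2304 / 0.061² ≈ 237.87 → 238.
FPC for N = 1,467: n = 238 / (1 + 237/1467) = 238 / 1.1616 ≈ 204.90 → 205.
At a 29% response rate, contacts needed = 205 / 0.29 ≈ 706.90 → 707.

707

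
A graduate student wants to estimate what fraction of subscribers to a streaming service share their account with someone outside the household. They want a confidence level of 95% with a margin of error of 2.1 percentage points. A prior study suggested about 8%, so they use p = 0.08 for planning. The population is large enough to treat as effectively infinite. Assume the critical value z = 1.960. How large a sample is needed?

With p = 0.08, p(1−p) = 0.0736.
n = z²·p(1−p)/E² = 1.960² × 0.0736 / 0.021² = 3.8416 × 0.0736 / 0.000441 ≈ 641.14.
Rounding up gives n = 642.

642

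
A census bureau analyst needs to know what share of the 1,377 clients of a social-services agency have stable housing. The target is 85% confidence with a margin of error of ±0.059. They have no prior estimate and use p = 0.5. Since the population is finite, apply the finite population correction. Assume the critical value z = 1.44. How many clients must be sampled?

Unadjusted: n₀ = 1.44² × 0.50 × 0.50 / 0.059² ≈ 148.92, so n₀ = 149.
Finite population correction with N = 1,377: n = n₀ / (1 + (n₀−1)/N) = 149 / (1 + 148/1377) = 149 / 1.1075 ≈ 134.54.
Rounding up, n = 135.

135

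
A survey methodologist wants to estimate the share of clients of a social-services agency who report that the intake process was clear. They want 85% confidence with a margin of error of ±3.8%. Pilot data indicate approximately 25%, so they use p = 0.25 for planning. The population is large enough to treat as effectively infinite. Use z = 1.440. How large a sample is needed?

270

With p = 0.25, p(1−p) = 0.1875.
n = z²·p(1−p)/E² = 1.440² × 0.1875 / 0.038² = 2.0736 × 0.1875 / 0.001444 ≈ 269.25.
Rounding up gives n = 270.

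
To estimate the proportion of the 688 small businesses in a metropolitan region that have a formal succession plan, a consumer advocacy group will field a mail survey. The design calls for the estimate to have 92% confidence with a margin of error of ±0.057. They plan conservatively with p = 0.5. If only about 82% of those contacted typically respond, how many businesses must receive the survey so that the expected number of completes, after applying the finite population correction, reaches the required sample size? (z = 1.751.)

Completed interviews needed (unadjusted): n₀ = 1.751² × 0.2500 / 0.057² ≈ 235.92 → 236.
FPC for N = 688: n = 236 / (1 + 235/688) = 236 / 1.3416 ≈ 175.91 → 176.
At an 82% response rate, contacts needed = 176 / 0.82 ≈ 214.63 → 215.

215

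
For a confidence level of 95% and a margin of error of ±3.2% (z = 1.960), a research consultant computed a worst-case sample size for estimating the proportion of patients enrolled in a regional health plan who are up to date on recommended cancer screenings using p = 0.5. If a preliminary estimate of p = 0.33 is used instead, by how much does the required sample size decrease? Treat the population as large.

108

Conservative (p = 0.5): n = 1.960² × 0.25 / 0.032² ≈ 937.89 → 938.
Using p = 0.33: p(1−p) = 0.2211, so n = 1.960² × 0.2211 / 0.032² ≈ 829.47 → 830.
Reduction: 938 − 830 = 108.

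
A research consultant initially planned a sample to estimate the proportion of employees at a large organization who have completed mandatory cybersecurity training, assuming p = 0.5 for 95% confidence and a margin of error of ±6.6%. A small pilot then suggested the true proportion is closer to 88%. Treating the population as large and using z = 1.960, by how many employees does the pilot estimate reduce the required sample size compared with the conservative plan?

Conservative (p = 0.5): n = 1.960² × 0.25 / 0.066² ≈ 220.48 → 221.
Using p = 0.88: p(1−p) = 0.1056, so n = 1.960² × 0.1056 / 0.066² ≈ 93.13 → 94.
Reduction: 221 − 94 = 127.

127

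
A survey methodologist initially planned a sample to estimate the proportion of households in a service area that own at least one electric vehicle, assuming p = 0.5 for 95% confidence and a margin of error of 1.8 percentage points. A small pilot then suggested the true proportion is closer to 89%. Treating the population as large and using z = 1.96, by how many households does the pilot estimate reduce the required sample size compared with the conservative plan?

Conservative (p = 0.5): n = 1.96² × 0.25 / 0.018² ≈ 2964.20 → 2965.
Using p = 0.89: p(1−p) = 0.0979, so n = 1.96² × 0.0979 / 0.018² ≈ 1160.78 → 1161.
Reduction: 2965 − 1161 = 1804.

1804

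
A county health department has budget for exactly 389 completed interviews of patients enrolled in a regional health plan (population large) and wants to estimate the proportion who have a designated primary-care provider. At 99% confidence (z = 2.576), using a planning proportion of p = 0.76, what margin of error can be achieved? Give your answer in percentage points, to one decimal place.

5.6

SE(p̂) = √[p(1−p)/n] = √[0.1824/389] = 0.02165.
E = z × SE = 2.576 × 0.02165 = 0.05578, or 5.6 percentage points.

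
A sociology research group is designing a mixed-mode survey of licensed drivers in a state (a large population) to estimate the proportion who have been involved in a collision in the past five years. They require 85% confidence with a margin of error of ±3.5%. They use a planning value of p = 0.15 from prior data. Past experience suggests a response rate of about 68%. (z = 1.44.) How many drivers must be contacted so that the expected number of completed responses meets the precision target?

Completed interviews needed: n₀ = 1.44² × 0.1275 / 0.035² ≈ 215.82 → 216.
At a 68% response rate, contacts needed = 216 / 0.68 ≈ 317.65 → 318.

318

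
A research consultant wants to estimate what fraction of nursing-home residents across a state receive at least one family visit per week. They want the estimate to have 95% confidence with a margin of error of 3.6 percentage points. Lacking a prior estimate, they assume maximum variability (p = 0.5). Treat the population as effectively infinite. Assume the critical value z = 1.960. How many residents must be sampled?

With p = 0.5, p(1−p) = 0.25.
n = z²·p(1−p)/E² = 1.960² × 0.2500 / 0.036² = 3.8416 × 0.2500 / 0.001296 ≈ 741.05.
Rounding up gives n = 742.

742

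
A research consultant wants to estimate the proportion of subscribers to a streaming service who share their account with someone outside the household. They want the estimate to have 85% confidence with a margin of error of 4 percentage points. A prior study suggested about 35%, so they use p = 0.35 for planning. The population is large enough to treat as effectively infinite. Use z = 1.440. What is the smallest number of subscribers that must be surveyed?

295

With p = 0.35, p(1−p) = 0.2275.
n = z²·p(1−p)/E² = 1.440² × 0.2275 / 0.040² = 2.0736 × 0.2275 / 0.001600 ≈ 294.84.
Rounding up gives n = 295.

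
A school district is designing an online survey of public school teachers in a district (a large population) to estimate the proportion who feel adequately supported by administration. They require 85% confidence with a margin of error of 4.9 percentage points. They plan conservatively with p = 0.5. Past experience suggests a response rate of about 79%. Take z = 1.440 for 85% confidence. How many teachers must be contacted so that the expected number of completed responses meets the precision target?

274

Completed interviews needed: n₀ = 1.440² × 0.2500 / 0.049² ≈ 215.91 → 216.
At a 79% response rate, contacts needed = 216 / 0.79 ≈ 273.42 → 274.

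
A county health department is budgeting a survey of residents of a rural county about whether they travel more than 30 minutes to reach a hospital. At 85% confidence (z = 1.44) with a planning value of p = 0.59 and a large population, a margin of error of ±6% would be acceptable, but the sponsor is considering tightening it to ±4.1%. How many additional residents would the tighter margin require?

At ±6%: n = 1.44² × 0.2419 / 0.060² ≈ 139.33 → 140.
At ±4.1%: n = 1.44² × 0.2419 / 0.041² ≈ 298.40 → 299.
Additional respondents: 299 − 140 = 159.

159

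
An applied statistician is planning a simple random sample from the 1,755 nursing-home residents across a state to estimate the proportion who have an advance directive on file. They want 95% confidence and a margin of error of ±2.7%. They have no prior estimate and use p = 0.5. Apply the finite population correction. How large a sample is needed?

753

For 95% confidence, z = 1.960.
Unadjusted: n₀ = 1.960² × 0.50 × 0.50 / 0.027² ≈ 1317.42, so n₀ = 1318.
Finite population correction with N = 1,755: n = n₀ / (1 + (n₀−1)/N) = 1318 / (1 + 1317/1755) = 1318 / 1.7504 ≈ 752.96.
Rounding up, n = 753.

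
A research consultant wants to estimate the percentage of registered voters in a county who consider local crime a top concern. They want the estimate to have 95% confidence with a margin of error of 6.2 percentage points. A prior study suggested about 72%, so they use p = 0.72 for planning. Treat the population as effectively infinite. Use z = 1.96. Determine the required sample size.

With p = 0.72, p(1−p) = 0.2016.
n = z²·p(1−p)/E² = 1.96² × 0.2016 / 0.062² = 3.8416 × 0.2016 / 0.003844 ≈ 201.47.
Rounding up gives n = 202.

202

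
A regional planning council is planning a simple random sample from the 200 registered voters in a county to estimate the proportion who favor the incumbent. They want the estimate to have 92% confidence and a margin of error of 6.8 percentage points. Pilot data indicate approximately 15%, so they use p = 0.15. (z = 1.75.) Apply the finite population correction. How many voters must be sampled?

60

Unadjusted: n₀ = 1.75² × 0.15 × 0.85 / 0.068² ≈ 84.44, so n₀ = 85.
Finite population correction with N = 200: n = n₀ / (1 + (n₀−1)/N) = 85 / (1 + 84/200) = 85 / 1.4200 ≈ 59.86.
Rounding up, n = 60.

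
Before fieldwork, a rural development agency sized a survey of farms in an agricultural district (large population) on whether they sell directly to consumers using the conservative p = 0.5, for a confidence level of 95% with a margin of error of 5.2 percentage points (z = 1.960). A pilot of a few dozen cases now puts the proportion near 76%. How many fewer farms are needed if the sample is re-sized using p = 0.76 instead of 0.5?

96

Conservative (p = 0.5): n = 1.960² × 0.25 / 0.052² ≈ 355.18 → 356.
Using p = 0.76: p(1−p) = 0.1824, so n = 1.960² × 0.1824 / 0.052² ≈ 259.14 → 260.
Reduction: 356 − 260 = 96.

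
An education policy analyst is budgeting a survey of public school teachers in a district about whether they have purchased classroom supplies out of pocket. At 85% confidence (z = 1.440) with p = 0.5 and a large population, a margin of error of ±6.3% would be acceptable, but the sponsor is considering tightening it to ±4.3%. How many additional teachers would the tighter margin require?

150

At ±6.3%: n = 1.440² × 0.2500 / 0.063² ≈ 130.61 → 131.
At ±4.3%: n = 1.440² × 0.2500 / 0.043² ≈ 280.37 → 281.
Additional respondents: 281 − 131 = 150.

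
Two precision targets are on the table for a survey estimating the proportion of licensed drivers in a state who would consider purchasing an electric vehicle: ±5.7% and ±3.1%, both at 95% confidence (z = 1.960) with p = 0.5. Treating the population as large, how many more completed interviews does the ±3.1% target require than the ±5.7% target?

At ±5.7%: n = 1.960² × 0.2500 / 0.057² ≈ 295.60 → 296.
At ±3.1%: n = 1.960² × 0.2500 / 0.031² ≈ 999.38 → 1000.
Additional respondents: 1000 − 296 = 704.

704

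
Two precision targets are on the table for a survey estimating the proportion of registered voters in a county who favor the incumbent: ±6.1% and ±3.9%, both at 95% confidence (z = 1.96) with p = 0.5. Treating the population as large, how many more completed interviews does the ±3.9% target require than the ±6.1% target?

At ±6.1%: n = 1.96² × 0.2500 / 0.061² ≈ 258.10 → 259.
At ±3.9%: n = 1.96² × 0.2500 / 0.039² ≈ 631.43 → 632.
Additional respondents: 632 − 259 = 373.

373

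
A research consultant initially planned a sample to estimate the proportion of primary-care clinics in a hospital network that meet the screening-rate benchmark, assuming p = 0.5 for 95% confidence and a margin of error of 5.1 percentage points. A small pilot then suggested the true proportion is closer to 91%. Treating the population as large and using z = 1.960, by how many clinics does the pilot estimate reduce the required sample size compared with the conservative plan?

249

Conservative (p = 0.5): n = 1.960² × 0.25 / 0.051² ≈ 369.24 → 370.
Using p = 0.91: p(1−p) = 0.0819, so n = 1.960² × 0.0819 / 0.051² ≈ 120.96 → 121.
Reduction: 370 − 121 = 249.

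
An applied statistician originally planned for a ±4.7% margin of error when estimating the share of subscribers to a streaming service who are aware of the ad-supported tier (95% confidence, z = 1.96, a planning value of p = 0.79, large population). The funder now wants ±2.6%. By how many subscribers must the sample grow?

At ±4.7%: n = 1.96² × 0.1659 / 0.047² ≈ 288.51 → 289.
At ±2.6%: n = 1.96² × 0.1659 / 0.026² ≈ 942.78 → 943.
Additional respondents: 943 − 289 = 654.

654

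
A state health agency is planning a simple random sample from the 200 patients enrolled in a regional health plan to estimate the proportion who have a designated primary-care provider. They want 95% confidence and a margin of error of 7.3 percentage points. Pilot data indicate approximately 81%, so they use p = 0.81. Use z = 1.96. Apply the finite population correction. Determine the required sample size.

Unadjusted: n₀ = 1.96² × 0.81 × 0.19 / 0.073² ≈ 110.94, so n₀ = 111.
Finite population correction with N = 200: n = n₀ / (1 + (n₀−1)/N) = 111 / (1 + 110/200) = 111 / 1.5500 ≈ 71.61.
Rounding up, n = 72.

72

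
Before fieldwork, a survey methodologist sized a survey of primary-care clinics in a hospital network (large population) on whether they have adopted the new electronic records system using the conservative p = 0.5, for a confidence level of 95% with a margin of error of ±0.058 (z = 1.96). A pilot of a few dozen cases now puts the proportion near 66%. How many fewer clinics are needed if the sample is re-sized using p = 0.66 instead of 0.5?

29

Conservative (p = 0.5): n = 1.96² × 0.25 / 0.058² ≈ 285.49 → 286.
Using p = 0.66: p(1−p) = 0.2244, so n = 1.96² × 0.2244 / 0.058² ≈ 256.26 → 257.
Reduction: 286 − 257 = 29.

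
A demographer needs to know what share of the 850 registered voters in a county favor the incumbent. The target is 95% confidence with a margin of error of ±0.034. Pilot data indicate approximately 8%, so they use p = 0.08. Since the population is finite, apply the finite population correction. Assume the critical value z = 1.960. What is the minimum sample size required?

191

Unadjusted: n₀ = 1.960² × 0.08 × 0.92 / 0.034² ≈ 244.59, so n₀ = 245.
Finite population correction with N = 850: n = n₀ / (1 + (n₀−1)/N) = 245 / (1 + 244/850) = 245 / 1.2871 ≈ 190.36.
Rounding up, n = 191.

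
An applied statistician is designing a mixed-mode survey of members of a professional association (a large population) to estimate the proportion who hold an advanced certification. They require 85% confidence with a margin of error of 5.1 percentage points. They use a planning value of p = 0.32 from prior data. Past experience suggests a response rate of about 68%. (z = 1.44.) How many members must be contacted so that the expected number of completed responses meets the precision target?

Completed interviews needed: n₀ = 1.44² × 0.2176 / 0.051² ≈ 173.48 → 174.
At a 68% response rate, contacts needed = 174 / 0.68 ≈ 255.88 → 256.

256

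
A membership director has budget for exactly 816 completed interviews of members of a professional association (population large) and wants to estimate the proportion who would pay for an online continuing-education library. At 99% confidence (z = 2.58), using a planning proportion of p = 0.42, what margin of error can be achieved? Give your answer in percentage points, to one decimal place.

4.5

SE(p̂) = √[p(1−p)/n] = √[0.2436/816] = 0.01728.
E = z × SE = 2.58 × 0.01728 = 0.04458, or 4.5 percentage points.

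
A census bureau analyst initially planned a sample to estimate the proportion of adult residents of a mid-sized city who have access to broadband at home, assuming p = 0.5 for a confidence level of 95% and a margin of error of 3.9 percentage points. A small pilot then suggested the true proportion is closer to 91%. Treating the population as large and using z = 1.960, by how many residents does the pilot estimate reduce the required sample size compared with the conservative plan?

Conservative (p = 0.5): n = 1.960² × 0.25 / 0.039² ≈ 631.43 → 632.
Using p = 0.91: p(1−p) = 0.0819, so n = 1.960² × 0.0819 / 0.039² ≈ 206.86 → 207.
Reduction: 632 − 207 = 425.

425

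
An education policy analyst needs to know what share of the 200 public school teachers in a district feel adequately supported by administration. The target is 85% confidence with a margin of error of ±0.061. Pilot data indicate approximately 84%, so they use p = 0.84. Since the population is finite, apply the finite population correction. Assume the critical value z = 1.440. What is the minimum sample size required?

Unadjusted: n₀ = 1.440² × 0.84 × 0.16 / 0.061² ≈ 74.90, so n₀ = 75.
Finite population correction with N = 200: n = n₀ / (1 + (n₀−1)/N) = 75 / (1 + 74/200) = 75 / 1.3700 ≈ 54.74.
Rounding up, n = 55.

55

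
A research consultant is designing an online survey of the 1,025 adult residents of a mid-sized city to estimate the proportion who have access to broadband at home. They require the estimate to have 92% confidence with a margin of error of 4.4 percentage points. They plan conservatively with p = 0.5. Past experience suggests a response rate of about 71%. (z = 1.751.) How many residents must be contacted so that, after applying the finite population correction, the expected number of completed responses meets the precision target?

403

Completed interviews needed (unadjusted): n₀ = 1.751² × 0.2500 / 0.044² ≈ 395.92 → 396.
FPC for N = 1,025: n = 396 / (1 + 395/1025) = 396 / 1.3854 ≈ 285.85 → 286.
At a 71% response rate, contacts needed = 286 / 0.71 ≈ 402.82 → 403.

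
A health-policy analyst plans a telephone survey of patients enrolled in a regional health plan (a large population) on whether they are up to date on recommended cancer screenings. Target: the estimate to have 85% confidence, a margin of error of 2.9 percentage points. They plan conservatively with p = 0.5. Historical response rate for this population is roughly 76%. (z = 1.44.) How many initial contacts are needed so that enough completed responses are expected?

812

Completed interviews needed: n₀ = 1.44² × 0.2500 / 0.029² ≈ 616.41 → 617.
At a 76% response rate, contacts needed = 617 / 0.76 ≈ 811.84 → 812.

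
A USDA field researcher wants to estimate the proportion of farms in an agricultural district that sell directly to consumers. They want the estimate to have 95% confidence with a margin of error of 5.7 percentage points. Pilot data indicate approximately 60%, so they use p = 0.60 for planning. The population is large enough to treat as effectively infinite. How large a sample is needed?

284

For 95% confidence, z = 1.960.
With p = 0.60, p(1−p) = 0.2400.
n = z²·p(1−p)/E² = 1.960² × 0.2400 / 0.057² = 3.8416 × 0.2400 / 0.003249 ≈ 283.77.
Rounding up gives n = 284.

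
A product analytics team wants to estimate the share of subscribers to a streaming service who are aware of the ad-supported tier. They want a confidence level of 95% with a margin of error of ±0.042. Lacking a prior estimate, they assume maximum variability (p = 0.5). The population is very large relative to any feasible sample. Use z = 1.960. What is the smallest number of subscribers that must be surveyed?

545

With p = 0.5, p(1−p) = 0.25.
n = z²·p(1−p)/E² = 1.960² × 0.2500 / 0.042² = 3.8416 × 0.2500 / 0.001764 ≈ 544.44.
Rounding up gives n = 545.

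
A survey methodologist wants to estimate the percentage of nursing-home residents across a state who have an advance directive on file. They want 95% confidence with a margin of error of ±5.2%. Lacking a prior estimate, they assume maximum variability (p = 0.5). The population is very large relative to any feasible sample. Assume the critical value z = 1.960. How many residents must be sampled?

356

With p = 0.5, p(1−p) = 0.25.
n = z²·p(1−p)/E² = 1.960² × 0.2500 / 0.052² = 3.8416 × 0.2500 / 0.002704 ≈ 355.18.
Rounding up gives n = 356.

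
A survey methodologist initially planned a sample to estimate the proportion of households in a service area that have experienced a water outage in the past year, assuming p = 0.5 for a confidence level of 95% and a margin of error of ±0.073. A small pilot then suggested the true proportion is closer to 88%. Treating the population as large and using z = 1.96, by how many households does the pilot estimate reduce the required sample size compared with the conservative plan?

Conservative (p = 0.5): n = 1.96² × 0.25 / 0.073² ≈ 180.22 → 181.
Using p = 0.88: p(1−p) = 0.1056, so n = 1.96² × 0.1056 / 0.073² ≈ 76.13 → 77.
Reduction: 181 − 77 = 104.

104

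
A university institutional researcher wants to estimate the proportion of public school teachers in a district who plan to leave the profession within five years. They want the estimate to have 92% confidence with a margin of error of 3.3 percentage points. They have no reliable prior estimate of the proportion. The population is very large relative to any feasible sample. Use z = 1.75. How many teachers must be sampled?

With no prior estimate, use p = 0.5, giving p(1−p) = 0.25.
n = z²·p(1−p)/E² = 1.75² × 0.2500 / 0.033² = 3.0625 × 0.2500 / 0.001089 ≈ 703.05.
Rounding up gives n = 704.

704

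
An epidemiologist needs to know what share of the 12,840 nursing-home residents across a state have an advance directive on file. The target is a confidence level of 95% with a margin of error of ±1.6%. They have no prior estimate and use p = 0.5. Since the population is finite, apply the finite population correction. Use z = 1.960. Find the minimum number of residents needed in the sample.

2904

Unadjusted: n₀ = 1.960² × 0.50 × 0.50 / 0.016² ≈ 3751.56, so n₀ = 3752.
Finite population correction with N = 12,840: n = n₀ / (1 + (n₀−1)/N) = 3752 / (1 + 3751/12840) = 3752 / 1.2921 ≈ 2903.72.
Rounding up, n = 2904.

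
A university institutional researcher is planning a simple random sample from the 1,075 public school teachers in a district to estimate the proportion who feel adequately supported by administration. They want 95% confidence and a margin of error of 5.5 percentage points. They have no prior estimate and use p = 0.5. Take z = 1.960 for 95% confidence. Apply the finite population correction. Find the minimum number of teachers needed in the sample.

Unadjusted: n₀ = 1.960² × 0.50 × 0.50 / 0.055² ≈ 317.49, so n₀ = 318.
Finite population correction with N = 1,075: n = n₀ / (1 + (n₀−1)/N) = 318 / (1 + 317/1075) = 318 / 1.2949 ≈ 245.58.
Rounding up, n = 246.

246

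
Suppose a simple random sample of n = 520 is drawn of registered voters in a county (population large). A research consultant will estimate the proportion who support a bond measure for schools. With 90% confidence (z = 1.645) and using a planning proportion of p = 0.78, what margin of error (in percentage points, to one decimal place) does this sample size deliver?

SE(p̂) = √[p(1−p)/n] = √[0.1716/520] = 0.01817.
E = z × SE = 1.645 × 0.01817 = 0.02988, or 3.0 percentage points.

3.0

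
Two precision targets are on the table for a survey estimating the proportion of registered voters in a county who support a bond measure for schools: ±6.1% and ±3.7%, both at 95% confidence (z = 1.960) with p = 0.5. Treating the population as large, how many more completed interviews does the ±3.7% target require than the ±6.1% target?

At ±6.1%: n = 1.960² × 0.2500 / 0.061² ≈ 258.10 → 259.
At ±3.7%: n = 1.960² × 0.2500 / 0.037² ≈ 701.53 → 702.
Additional respondents: 702 − 259 = 443.

443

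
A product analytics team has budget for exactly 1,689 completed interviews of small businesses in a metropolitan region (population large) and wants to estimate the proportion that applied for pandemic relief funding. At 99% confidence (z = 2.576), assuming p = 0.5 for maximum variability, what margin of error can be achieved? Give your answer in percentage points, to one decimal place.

SE(p̂) = √[p(1−p)/n] = √[0.2500/1689] = 0.01217.
E = z × SE = 2.576 × 0.01217 = 0.03134, or 3.1 percentage points.

3.1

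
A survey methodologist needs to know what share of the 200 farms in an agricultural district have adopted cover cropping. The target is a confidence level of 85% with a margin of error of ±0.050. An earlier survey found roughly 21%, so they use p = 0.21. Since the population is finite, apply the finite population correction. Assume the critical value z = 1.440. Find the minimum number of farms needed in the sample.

Unadjusted: n₀ = 1.440² × 0.21 × 0.79 / 0.050² ≈ 137.60, so n₀ = 138.
Finite population correction with N = 200: n = n₀ / (1 + (n₀−1)/N) = 138 / (1 + 137/200) = 138 / 1.6850 ≈ 81.90.
Rounding up, n = 82.

82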